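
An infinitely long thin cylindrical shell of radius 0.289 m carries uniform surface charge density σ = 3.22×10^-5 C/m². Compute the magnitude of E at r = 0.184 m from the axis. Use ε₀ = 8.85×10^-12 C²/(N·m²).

E = 0

Choose a coaxial cylinder of radius r = 0.184 m (arbitrary length L) as the Gaussian surface (r < 0.289 m, inside the shell).
All the surface charge lies outside this cylinder: Q_enc = 0, hence E = 0.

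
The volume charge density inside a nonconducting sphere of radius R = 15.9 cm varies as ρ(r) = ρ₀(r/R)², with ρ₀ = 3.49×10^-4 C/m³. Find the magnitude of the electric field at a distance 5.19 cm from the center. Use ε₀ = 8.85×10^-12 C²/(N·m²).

Symmetry ⇒ E = E(r) r̂. Gaussian sphere of radius r = 5.19 cm (r < R).
Q_enc = ∫₀^r ρ(r')·4πr'² dr' = (4πρ₀/R²) ∫₀^r r'^4 dr' = 4πρ₀ r^5/(5·R²) = 1.306e-8 C.
Applying ∮E·dA = Q_enc/ε₀ with Φ = E(4πr²):
E = |Q_enc|/(4πε₀r²) = (1.306e-8)/(4π·8.85×10^-12·(0.0519)²) = 4.36e4 N/C.

4.36×10^4 N/C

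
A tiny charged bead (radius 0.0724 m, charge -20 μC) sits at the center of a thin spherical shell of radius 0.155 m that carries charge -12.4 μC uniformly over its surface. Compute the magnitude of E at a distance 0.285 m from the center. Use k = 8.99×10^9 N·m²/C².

|E| ≈ 3.59e6 V/m

By spherical symmetry E is radial; choose a Gaussian sphere of radius r = 0.285 m (r > 0.155 m, enclosing both).
Q_enc = (-20 μC) + (-12.4 μC) = -3.24×10^-5 C.
Gauss's law: E·4πr² = Q_enc/ε₀.
E = k|Q_enc|/r² = (8.99×10^9)(3.24×10^-5)/(0.285)² = 3.59×10^6 N/C.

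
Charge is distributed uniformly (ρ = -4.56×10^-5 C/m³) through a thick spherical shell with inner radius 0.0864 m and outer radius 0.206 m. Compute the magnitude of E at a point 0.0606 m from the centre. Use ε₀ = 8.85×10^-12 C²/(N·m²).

Take a concentric spherical Gaussian surface of radius r = 0.0606 m (r < 0.0864 m, inside the empty cavity).
No charge is enclosed, so by Gauss's law E·4πr² = 0 ⇒ E = 0.

E = 0 (no enclosed charge)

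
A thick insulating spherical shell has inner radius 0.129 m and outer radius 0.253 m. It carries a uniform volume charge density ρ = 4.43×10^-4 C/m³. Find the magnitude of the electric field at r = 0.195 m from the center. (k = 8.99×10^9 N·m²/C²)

E = 2.31×10^6 N/C

Use a concentric Gaussian sphere at r = 0.195 m (within the shell material, 0.129 m < r < 0.253 m).
Enclosed charge is the volume from a to r: Q_enc = (4π/3)ρ(r³ − a³) = 9.776×10^-6 C.
Since E is radial and uniform over the Gaussian sphere, Φ = E·4πr² = Q_enc/ε₀.
E = k|Q_enc|/r² = (8.99×10^9)(9.776e-6)/(0.195)² = 2.31×10^6 N/C.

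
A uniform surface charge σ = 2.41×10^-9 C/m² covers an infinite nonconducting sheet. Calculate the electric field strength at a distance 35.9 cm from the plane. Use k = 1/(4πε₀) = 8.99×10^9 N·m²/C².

136 N/C

Choose a cylindrical pillbox piercing the sheet, end faces (area A) parallel to it.
Flux Φ = 2EA and Q_enc = σA, so 2EA = σA/ε₀ ⇒ E = |σ|/(2ε₀), independent of distance.
E = 2πk|σ| = 2π(8.99×10^9)(2.41×10^-9) = 136 N/C.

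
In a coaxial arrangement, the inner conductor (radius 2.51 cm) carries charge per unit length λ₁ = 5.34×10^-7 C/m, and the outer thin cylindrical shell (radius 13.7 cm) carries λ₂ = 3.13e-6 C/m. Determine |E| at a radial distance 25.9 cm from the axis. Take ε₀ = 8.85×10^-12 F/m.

By cylindrical symmetry E is radial; use a coaxial Gaussian cylinder of radius 25.9 cm and length L (r > 13.7 cm, enclosing both).
λ_enc = λ₁ + λ₂ = (5.34e-7) + (3.13×10^-6) = 3.664×10^-6 C/m.
By Gauss's law (flux through the curved wall only), E·2πrL = λ_enc L/ε₀.
E = |λ_enc|/(2πε₀r) = (3.664×10^-6)/(2π·8.85×10^-12·0.259) = 2.54×10^5 N/C.

E ≈ 2.54×10^5 V/m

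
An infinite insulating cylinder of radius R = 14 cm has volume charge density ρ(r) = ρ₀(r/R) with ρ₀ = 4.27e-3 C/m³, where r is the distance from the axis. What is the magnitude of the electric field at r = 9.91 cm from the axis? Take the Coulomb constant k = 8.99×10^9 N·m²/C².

|E| = 1.13×10^7 V/m

Take a coaxial cylindrical Gaussian surface of radius r = 9.91 cm and length L (r < R).
Integrating ρ over the cross-section to radius r: λ_enc = (2πρ₀/R) ∫₀^r r'^2 dr' = 2πρ₀ r^3/(3·R) = 6.217×10^-5 C/m.
Since E is radial and uniform over the curved surface, Φ = E·2πrL = Q_enc/ε₀ = λ_enc L/ε₀.
E = 2k|λ_enc|/r = 2(8.99×10^9)(6.217e-5)/(0.0991) = 1.13×10^7 N/C.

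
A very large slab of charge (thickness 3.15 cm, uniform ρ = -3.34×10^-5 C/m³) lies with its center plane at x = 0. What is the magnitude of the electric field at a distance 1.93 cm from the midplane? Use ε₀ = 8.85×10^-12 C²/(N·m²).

The point |x| = 1.93 cm lies outside the slab (half-thickness 0.01575 m). A symmetric pillbox spanning the full slab encloses Q_enc = ρ·d·A.
Flux = 2EA ⇒ E = |ρ|d/(2ε₀), independent of distance outside.
E = (3.34×10^-5)(0.0315)/(2·8.85×10^-12) = 5.94e4 N/C.

5.94e4 V/m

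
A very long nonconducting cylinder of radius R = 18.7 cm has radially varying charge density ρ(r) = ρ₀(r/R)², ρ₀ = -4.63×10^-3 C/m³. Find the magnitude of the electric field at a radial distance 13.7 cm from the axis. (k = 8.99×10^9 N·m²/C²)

E ≈ 9.62×10^6 N/C

Choose a coaxial cylinder of radius r = 13.7 cm (arbitrary length L) as the Gaussian surface (r < R).
Integrating ρ over the cross-section to radius r: λ_enc = (2πρ₀/R²) ∫₀^r r'^3 dr' = 2πρ₀ r^4/(4·R²) = -7.327e-5 C/m.
By Gauss's law (flux through the curved wall only), E·2πrL = λ_enc L/ε₀.
E = 2k|λ_enc|/r = 2(8.99×10^9)(7.327e-5)/(0.137) = 9.62×10^6 N/C.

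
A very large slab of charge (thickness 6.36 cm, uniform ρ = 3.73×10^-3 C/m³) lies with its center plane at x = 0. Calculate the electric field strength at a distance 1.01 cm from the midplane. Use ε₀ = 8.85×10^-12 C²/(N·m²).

By symmetry E is perpendicular to the slab. A Gaussian pillbox from −1.01 cm to +1.01 cm (face area A) lies entirely within the slab.
Q_enc = ρ·(2x)·A and flux = 2EA, so 2EA = 2ρxA/ε₀ ⇒ E = |ρ|x/ε₀.
E = (3.73e-3)(0.0101)/(8.85×10^-12) = 4.26×10^6 N/C.

|E| = 4.26e6 N/C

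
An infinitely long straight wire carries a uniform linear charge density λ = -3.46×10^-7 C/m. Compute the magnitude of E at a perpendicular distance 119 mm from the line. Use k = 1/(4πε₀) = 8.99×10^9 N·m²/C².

Choose a coaxial cylinder of radius r = 119 mm (arbitrary length L) as the Gaussian surface.
Q_enc = λL, so λ_enc = -3.46×10^-7 C/m.
By Gauss's law (flux through the curved wall only), E·2πrL = λ_enc L/ε₀.
E = 2k|λ_enc|/r = 2(8.99×10^9)(3.46e-7)/(0.119) = 5.23×10^4 N/C.

E = 5.23×10^4 N/C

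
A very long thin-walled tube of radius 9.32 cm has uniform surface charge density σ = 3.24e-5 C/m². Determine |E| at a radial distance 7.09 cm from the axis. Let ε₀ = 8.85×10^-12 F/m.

Choose a coaxial cylinder of radius r = 7.09 cm (arbitrary length L) as the Gaussian surface (r < 9.32 cm, inside the shell).
No charge is enclosed, so Gauss's law gives E·2πrL = 0 ⇒ E = 0.

|E| = 0 N/C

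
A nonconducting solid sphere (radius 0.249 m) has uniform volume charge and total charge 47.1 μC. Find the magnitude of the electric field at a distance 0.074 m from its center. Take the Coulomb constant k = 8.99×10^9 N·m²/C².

Symmetry ⇒ E = E(r) r̂. Gaussian sphere of radius r = 0.074 m (r < R).
For a uniform sphere the enclosed fraction is (r/R)³, so Q_enc = (47.1 μC)(0.074/0.249)³ = 1.236×10^-6 C.
Gauss's law: E·4πr² = Q_enc/ε₀.
E = k|Q_enc|/r² = (8.99×10^9)(1.236×10^-6)/(0.074)² = 2.03e6 N/C.

|E| ≈ 2.03×10^6 N/C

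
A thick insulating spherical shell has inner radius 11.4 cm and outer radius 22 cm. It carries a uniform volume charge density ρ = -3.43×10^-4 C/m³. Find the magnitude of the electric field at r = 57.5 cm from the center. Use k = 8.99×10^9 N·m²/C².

By spherical symmetry E is radial; choose a Gaussian sphere of radius r = 57.5 cm (r > 22 cm, enclosing the whole shell).
Q_enc = ρ·(4π/3)(b³ − a³) = (-3.43e-4)·(4π/3)·((0.22)³ − (0.114)³) = -1.317×10^-5 C.
Applying ∮E·dA = Q_enc/ε₀ with Φ = E(4πr²):
E = k|Q_enc|/r² = (8.99×10^9)(1.317×10^-5)/(0.575)² = 3.58×10^5 N/C.

|E| = 3.58×10^5 N/C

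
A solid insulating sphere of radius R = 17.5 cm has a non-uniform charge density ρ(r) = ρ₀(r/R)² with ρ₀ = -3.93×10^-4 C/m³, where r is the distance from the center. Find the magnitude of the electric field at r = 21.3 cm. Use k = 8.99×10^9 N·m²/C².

|E| ≈ 1.05e6 N/C

Use a concentric Gaussian sphere at r = 21.3 cm (r > R, all charge enclosed).
Q_enc = 4π ∫₀^R ρ₀(r'/R)^2 r'² dr' = 4πρ₀R³/5 = -5.294×10^-6 C.
Since E is radial and uniform over the Gaussian sphere, Φ = E·4πr² = Q_enc/ε₀.
E = k|Q_enc|/r² = (8.99×10^9)(5.294×10^-6)/(0.213)² = 1.05×10^6 N/C.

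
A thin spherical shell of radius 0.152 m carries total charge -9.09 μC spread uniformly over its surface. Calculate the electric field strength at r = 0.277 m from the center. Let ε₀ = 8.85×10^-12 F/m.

E ≈ 1.07×10^6 N/C

Take a concentric spherical Gaussian surface of radius r = 0.277 m (r > 0.152 m).
The entire shell is enclosed: Q_enc = -9.09×10^-6 C.
Applying ∮E·dA = Q_enc/ε₀ with Φ = E(4πr²):
E = |Q_enc|/(4πε₀r²) = (9.09e-6)/(4π·8.85×10^-12·(0.277)²) = 1.07e6 N/C.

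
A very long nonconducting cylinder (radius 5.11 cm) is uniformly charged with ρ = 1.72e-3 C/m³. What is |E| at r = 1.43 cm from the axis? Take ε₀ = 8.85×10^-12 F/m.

By cylindrical symmetry E is radial; use a coaxial Gaussian cylinder of radius 1.43 cm and length L (r < R).
Charge inside radius r per length L is ρ·πr²·L, so λ_enc = ρπr² = 1.105×10^-6 C/m.
Since E is radial and uniform over the curved surface, Φ = E·2πrL = Q_enc/ε₀ = λ_enc L/ε₀.
E = |λ_enc|/(2πε₀r) = (1.105×10^-6)/(2π·8.85×10^-12·0.0143) = 1.39×10^6 N/C.

E = 1.39×10^6 V/m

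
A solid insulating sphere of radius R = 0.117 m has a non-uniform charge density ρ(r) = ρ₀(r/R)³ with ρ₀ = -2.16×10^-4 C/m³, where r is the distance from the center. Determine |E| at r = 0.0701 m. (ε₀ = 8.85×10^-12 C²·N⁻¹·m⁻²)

By spherical symmetry E is radial; choose a Gaussian sphere of radius r = 0.0701 m (r < R).
Integrate the density: Q_enc = 4π ∫₀^r ρ₀(r'/R)^3 r'² dr' = 4πρ₀ r^6/(6·R³) = -3.352e-8 C.
Gauss's law: E·4πr² = Q_enc/ε₀.
E = |Q_enc|/(4πε₀r²) = (3.352e-8)/(4π·8.85×10^-12·(0.0701)²) = 6.13e4 N/C.

6.13×10^4 N/C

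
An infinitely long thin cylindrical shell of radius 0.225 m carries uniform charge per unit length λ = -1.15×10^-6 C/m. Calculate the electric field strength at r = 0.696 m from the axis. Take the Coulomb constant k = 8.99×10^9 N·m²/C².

Take a coaxial cylindrical Gaussian surface of radius r = 0.696 m and length L (r > 0.225 m).
The full line charge is enclosed: λ_enc = -1.15×10^-6 C/m.
Gauss's law: E·2πrL = λ_enc L/ε₀.
E = 2k|λ_enc|/r = 2(8.99×10^9)(1.15×10^-6)/(0.696) = 2.97e4 N/C.

|E| ≈ 2.97×10^4 V/m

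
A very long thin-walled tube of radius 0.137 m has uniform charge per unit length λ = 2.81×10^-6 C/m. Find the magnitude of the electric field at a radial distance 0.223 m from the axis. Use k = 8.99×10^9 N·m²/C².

By cylindrical symmetry E is radial; use a coaxial Gaussian cylinder of radius 0.223 m and length L (r > 0.137 m).
The full line charge is enclosed: λ_enc = 2.81e-6 C/m.
Applying ∮E·dA = Q_enc/ε₀ with the end caps contributing no flux:
E = 2k|λ_enc|/r = 2(8.99×10^9)(2.81×10^-6)/(0.223) = 2.27×10^5 N/C.

E ≈ 2.27e5 N/C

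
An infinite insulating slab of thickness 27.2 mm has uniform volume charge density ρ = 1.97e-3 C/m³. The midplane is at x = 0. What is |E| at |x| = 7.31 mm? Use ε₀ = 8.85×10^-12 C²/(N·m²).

By symmetry E is perpendicular to the slab. A Gaussian pillbox from −7.31 mm to +7.31 mm (face area A) lies entirely within the slab.
Q_enc = ρ·(2x)·A and flux = 2EA, so 2EA = 2ρxA/ε₀ ⇒ E = |ρ|x/ε₀.
E = (1.97×10^-3)(0.00731)/(8.85×10^-12) = 1.63e6 N/C.

1.63×10^6 N/C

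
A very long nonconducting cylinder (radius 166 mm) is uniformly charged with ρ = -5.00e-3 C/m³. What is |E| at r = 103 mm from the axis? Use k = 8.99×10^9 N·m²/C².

E ≈ 2.91×10^7 N/C

Coaxial Gaussian cylinder, radius r = 103 mm, length L (r < R).
Charge inside radius r per length L is ρ·πr²·L, so λ_enc = ρπr² = -1.666e-4 C/m.
Since E is radial and uniform over the curved surface, Φ = E·2πrL = Q_enc/ε₀ = λ_enc L/ε₀.
E = 2k|λ_enc|/r = 2(8.99×10^9)(1.666×10^-4)/(0.103) = 2.91e7 N/C.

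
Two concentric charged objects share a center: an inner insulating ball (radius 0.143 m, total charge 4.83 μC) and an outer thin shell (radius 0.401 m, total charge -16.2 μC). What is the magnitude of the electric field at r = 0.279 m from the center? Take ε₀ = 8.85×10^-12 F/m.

E = 5.58e5 N/C

By spherical symmetry E is radial; choose a Gaussian sphere of radius r = 0.279 m (between the bodies, 0.143 m < r < 0.401 m).
The shell at 0.401 m lies outside the Gaussian surface, so Q_enc = 4.83 μC = 4.83e-6 C.
By Gauss's law, ∮E·dA = E·4πr² = Q_enc/ε₀.
E = |Q_enc|/(4πε₀r²) = (4.83e-6)/(4π·8.85×10^-12·(0.279)²) = 5.58×10^5 N/C.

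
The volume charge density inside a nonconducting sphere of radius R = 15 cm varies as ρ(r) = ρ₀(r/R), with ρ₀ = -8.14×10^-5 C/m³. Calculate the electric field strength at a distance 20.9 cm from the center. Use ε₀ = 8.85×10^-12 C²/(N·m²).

Use a concentric Gaussian sphere at r = 20.9 cm (r > R, all charge enclosed).
Q_enc = 4π ∫₀^R ρ₀(r'/R)^1 r'² dr' = 4πρ₀R³/4 = -8.631×10^-7 C.
Gauss's law: E·4πr² = Q_enc/ε₀.
E = |Q_enc|/(4πε₀r²) = (8.631e-7)/(4π·8.85×10^-12·(0.209)²) = 1.78×10^5 N/C.

|E| ≈ 1.78e5 N/C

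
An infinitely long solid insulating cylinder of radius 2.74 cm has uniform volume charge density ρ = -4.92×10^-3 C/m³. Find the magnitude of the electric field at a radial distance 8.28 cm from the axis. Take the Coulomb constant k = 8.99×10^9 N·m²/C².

Choose a coaxial cylinder of radius r = 8.28 cm (arbitrary length L) as the Gaussian surface (r > 2.74 cm, full cross-section enclosed).
λ_enc = ρ·πR² = (-4.92e-3)π(0.0274)² = -1.16×10^-5 C/m.
Gauss's law: E·2πrL = λ_enc L/ε₀.
E = 2k|λ_enc|/r = 2(8.99×10^9)(1.16e-5)/(0.0828) = 2.52×10^6 N/C.

|E| = 2.52×10^6 N/C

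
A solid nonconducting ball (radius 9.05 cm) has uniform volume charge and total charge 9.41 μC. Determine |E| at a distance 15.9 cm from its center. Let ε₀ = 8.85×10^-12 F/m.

E ≈ 3.35×10^6 V/m

Use a concentric Gaussian sphere at r = 15.9 cm (r > R, so the entire charge is enclosed).
Q_enc = 9.41 μC = 9.41×10^-6 C.
Since E is radial and uniform over the Gaussian sphere, Φ = E·4πr² = Q_enc/ε₀.
E = |Q_enc|/(4πε₀r²) = (9.41×10^-6)/(4π·8.85×10^-12·(0.159)²) = 3.35×10^6 N/C.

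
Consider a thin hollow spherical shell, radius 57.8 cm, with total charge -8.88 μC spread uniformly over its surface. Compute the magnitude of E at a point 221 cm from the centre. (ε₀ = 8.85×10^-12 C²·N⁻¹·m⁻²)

Symmetry ⇒ E = E(r) r̂. Gaussian sphere of radius r = 221 cm (r > 57.8 cm).
The entire shell is enclosed: Q_enc = -8.88e-6 C.
Gauss's law: E·4πr² = Q_enc/ε₀.
E = |Q_enc|/(4πε₀r²) = (8.88×10^-6)/(4π·8.85×10^-12·(2.21)²) = 1.63×10^4 N/C.

E ≈ 1.63×10^4 N/C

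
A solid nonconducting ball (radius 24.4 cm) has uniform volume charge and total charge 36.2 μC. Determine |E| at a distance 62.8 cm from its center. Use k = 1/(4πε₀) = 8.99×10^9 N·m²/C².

By spherical symmetry E is radial; choose a Gaussian sphere of radius r = 62.8 cm (r > R, so the entire charge is enclosed).
Q_enc = 36.2 μC = 3.62×10^-5 C.
Gauss's law: E·4πr² = Q_enc/ε₀.
E = k|Q_enc|/r² = (8.99×10^9)(3.62×10^-5)/(0.628)² = 8.25×10^5 N/C.

|E| = 8.25×10^5 N/C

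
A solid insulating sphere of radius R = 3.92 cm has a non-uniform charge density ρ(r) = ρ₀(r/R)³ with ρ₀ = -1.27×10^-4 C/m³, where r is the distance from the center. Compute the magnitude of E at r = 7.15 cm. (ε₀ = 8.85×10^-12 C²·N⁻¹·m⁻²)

Use a concentric Gaussian sphere at r = 7.15 cm (r > R, all charge enclosed).
Q_enc = 4π ∫₀^R ρ₀(r'/R)^3 r'² dr' = 4πρ₀R³/6 = -1.602e-8 C.
Since E is radial and uniform over the Gaussian sphere, Φ = E·4πr² = Q_enc/ε₀.
E = |Q_enc|/(4πε₀r²) = (1.602e-8)/(4π·8.85×10^-12·(0.0715)²) = 2.82e4 N/C.

E ≈ 2.82×10^4 V/m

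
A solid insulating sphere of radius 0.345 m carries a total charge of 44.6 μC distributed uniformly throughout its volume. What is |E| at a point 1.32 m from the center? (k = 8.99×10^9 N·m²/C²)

E ≈ 2.30e5 V/m

Use a concentric Gaussian sphere at r = 1.32 m (r > R, so the entire charge is enclosed).
Q_enc = 44.6 μC = 4.46×10^-5 C.
By Gauss's law, ∮E·dA = E·4πr² = Q_enc/ε₀.
E = k|Q_enc|/r² = (8.99×10^9)(4.46×10^-5)/(1.32)² = 2.30e5 N/C.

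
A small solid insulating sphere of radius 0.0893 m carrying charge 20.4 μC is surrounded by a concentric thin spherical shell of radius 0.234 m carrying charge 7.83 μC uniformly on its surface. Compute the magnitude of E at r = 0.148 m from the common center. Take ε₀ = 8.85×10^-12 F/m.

|E| = 8.37e6 V/m

Use a concentric Gaussian sphere at r = 0.148 m (between the bodies, 0.0893 m < r < 0.234 m).
Only the inner charge is enclosed; the outer shell contributes nothing inside itself. Q_enc = 20.4 μC = 2.04×10^-5 C.
Applying ∮E·dA = Q_enc/ε₀ with Φ = E(4πr²):
E = |Q_enc|/(4πε₀r²) = (2.04×10^-5)/(4π·8.85×10^-12·(0.148)²) = 8.37×10^6 N/C.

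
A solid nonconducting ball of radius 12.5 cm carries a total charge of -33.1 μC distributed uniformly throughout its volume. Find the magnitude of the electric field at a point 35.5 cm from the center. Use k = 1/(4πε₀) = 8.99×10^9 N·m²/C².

Use a concentric Gaussian sphere at r = 35.5 cm (r > R, so the entire charge is enclosed).
Q_enc = -33.1 μC = -3.31×10^-5 C.
Applying ∮E·dA = Q_enc/ε₀ with Φ = E(4πr²):
E = k|Q_enc|/r² = (8.99×10^9)(3.31e-5)/(0.355)² = 2.36×10^6 N/C.

E = 2.36e6 N/C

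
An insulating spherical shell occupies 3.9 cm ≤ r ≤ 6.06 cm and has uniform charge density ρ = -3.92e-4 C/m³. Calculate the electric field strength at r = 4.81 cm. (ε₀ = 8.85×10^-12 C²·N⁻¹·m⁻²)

Take a concentric spherical Gaussian surface of radius r = 4.81 cm (within the shell material, 3.9 cm < r < 6.06 cm).
Enclosed charge is the volume from a to r: Q_enc = (4π/3)ρ(r³ − a³) = -8.533e-8 C.
Applying ∮E·dA = Q_enc/ε₀ with Φ = E(4πr²):
E = |Q_enc|/(4πε₀r²) = (8.533e-8)/(4π·8.85×10^-12·(0.0481)²) = 3.32×10^5 N/C.

3.32e5 V/m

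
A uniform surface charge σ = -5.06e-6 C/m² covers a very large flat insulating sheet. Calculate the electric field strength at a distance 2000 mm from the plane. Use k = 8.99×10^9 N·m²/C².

|E| = 2.86×10^5 V/m

Choose a cylindrical pillbox piercing the sheet, end faces (area A) parallel to it.
Flux Φ = 2EA and Q_enc = σA, so 2EA = σA/ε₀ ⇒ E = |σ|/(2ε₀), independent of distance.
E = 2πk|σ| = 2π(8.99×10^9)(5.06×10^-6) = 2.86×10^5 N/C.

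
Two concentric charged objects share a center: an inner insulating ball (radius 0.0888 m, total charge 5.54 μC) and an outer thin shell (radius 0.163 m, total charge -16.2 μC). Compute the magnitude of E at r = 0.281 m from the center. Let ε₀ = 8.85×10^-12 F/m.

Take a concentric spherical Gaussian surface of radius r = 0.281 m (r > 0.163 m, enclosing both).
Q_enc = (5.54 μC) + (-16.2 μC) = -1.066e-5 C.
Gauss's law: E·4πr² = Q_enc/ε₀.
E = |Q_enc|/(4πε₀r²) = (1.066e-5)/(4π·8.85×10^-12·(0.281)²) = 1.21×10^6 N/C.

E = 1.21×10^6 N/C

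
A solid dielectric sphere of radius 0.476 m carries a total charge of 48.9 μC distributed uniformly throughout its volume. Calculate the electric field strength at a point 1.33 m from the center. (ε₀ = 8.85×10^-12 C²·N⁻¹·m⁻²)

By spherical symmetry E is radial; choose a Gaussian sphere of radius r = 1.33 m (r > R, so the entire charge is enclosed).
Q_enc = 48.9 μC = 4.89×10^-5 C.
Since E is radial and uniform over the Gaussian sphere, Φ = E·4πr² = Q_enc/ε₀.
E = |Q_enc|/(4πε₀r²) = (4.89×10^-5)/(4π·8.85×10^-12·(1.33)²) = 2.49×10^5 N/C.

E ≈ 2.49×10^5 N/C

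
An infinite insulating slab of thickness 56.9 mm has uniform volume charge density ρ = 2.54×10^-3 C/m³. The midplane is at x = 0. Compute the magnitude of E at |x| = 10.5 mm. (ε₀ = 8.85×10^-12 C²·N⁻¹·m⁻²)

|E| ≈ 3.01×10^6 V/m

By symmetry E is perpendicular to the slab. A Gaussian pillbox from −10.5 mm to +10.5 mm (face area A) lies entirely within the slab.
Q_enc = ρ·(2x)·A and flux = 2EA, so 2EA = 2ρxA/ε₀ ⇒ E = |ρ|x/ε₀.
E = (2.54×10^-3)(0.0105)/(8.85×10^-12) = 3.01e6 N/C.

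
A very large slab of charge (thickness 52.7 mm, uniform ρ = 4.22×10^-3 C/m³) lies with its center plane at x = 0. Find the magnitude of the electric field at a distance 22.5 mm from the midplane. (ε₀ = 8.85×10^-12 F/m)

E ≈ 1.07e7 N/C

By symmetry E is perpendicular to the slab. A Gaussian pillbox from −22.5 mm to +22.5 mm (face area A) lies entirely within the slab.
Q_enc = ρ·(2x)·A and flux = 2EA, so 2EA = 2ρxA/ε₀ ⇒ E = |ρ|x/ε₀.
E = (4.22×10^-3)(0.0225)/(8.85×10^-12) = 1.07×10^7 N/C.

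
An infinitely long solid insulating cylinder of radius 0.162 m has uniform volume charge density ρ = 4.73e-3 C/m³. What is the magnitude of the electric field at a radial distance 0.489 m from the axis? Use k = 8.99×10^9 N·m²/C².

By cylindrical symmetry E is radial; use a coaxial Gaussian cylinder of radius 0.489 m and length L (r > 0.162 m, full cross-section enclosed).
λ_enc = ρ·πR² = (4.73×10^-3)π(0.162)² = 3.90e-4 C/m.
Applying ∮E·dA = Q_enc/ε₀ with the end caps contributing no flux:
E = 2k|λ_enc|/r = 2(8.99×10^9)(3.90×10^-4)/(0.489) = 1.43×10^7 N/C.

|E| = 1.43×10^7 N/C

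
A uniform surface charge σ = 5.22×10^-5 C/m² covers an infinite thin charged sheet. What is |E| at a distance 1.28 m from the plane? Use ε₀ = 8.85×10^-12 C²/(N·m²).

E ≈ 2.95e6 V/m

The symmetry is planar: E is normal to the sheet and the same magnitude on both sides. Take a pillbox straddling the sheet with end-cap area A.
Flux Φ = 2EA and Q_enc = σA, so 2EA = σA/ε₀ ⇒ E = |σ|/(2ε₀), independent of distance.
E = |σ|/(2ε₀) = (5.22×10^-5)/(2·8.85×10^-12) = 2.95×10^6 N/C.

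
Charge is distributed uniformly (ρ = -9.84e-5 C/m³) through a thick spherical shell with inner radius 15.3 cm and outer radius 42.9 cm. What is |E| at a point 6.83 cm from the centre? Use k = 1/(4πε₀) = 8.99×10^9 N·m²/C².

|E| = 0 N/C

Take a concentric spherical Gaussian surface of radius r = 6.83 cm (r < 15.3 cm, inside the empty cavity).
No charge is enclosed, so by Gauss's law E·4πr² = 0 ⇒ E = 0.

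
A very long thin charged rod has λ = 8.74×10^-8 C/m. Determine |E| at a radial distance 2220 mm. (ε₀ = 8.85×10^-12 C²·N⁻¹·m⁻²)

Coaxial Gaussian cylinder, radius r = 2220 mm, length L.
Q_enc = λL, so λ_enc = 8.74×10^-8 C/m.
Gauss's law: E·2πrL = λ_enc L/ε₀.
E = |λ_enc|/(2πε₀r) = (8.74×10^-8)/(2π·8.85×10^-12·2.22) = 708 N/C.

|E| ≈ 708 V/m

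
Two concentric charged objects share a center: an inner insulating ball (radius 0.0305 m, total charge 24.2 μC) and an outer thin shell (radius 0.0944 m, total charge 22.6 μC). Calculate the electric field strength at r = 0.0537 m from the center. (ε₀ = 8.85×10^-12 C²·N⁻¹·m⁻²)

|E| ≈ 7.55e7 V/m

Symmetry ⇒ E = E(r) r̂. Gaussian sphere of radius r = 0.0537 m (between the bodies, 0.0305 m < r < 0.0944 m).
Only the inner charge is enclosed; the outer shell contributes nothing inside itself. Q_enc = 24.2 μC = 2.42×10^-5 C.
Since E is radial and uniform over the Gaussian sphere, Φ = E·4πr² = Q_enc/ε₀.
E = |Q_enc|/(4πε₀r²) = (2.42×10^-5)/(4π·8.85×10^-12·(0.0537)²) = 7.55×10^7 N/C.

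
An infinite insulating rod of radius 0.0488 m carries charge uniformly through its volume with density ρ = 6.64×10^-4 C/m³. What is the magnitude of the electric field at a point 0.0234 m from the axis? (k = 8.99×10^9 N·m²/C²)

Coaxial Gaussian cylinder, radius r = 0.0234 m, length L (r < R).
Charge inside radius r per length L is ρ·πr²·L, so λ_enc = ρπr² = 1.142e-6 C/m.
Gauss's law: E·2πrL = λ_enc L/ε₀.
E = 2k|λ_enc|/r = 2(8.99×10^9)(1.142e-6)/(0.0234) = 8.78×10^5 N/C.

E ≈ 8.78×10^5 N/C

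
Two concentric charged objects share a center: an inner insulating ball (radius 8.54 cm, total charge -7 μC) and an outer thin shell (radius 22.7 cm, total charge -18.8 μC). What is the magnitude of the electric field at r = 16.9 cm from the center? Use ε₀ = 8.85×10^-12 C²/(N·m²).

E ≈ 2.20e6 V/m

Take a concentric spherical Gaussian surface of radius r = 16.9 cm (between the bodies, 8.54 cm < r < 22.7 cm).
The shell at 22.7 cm lies outside the Gaussian surface, so Q_enc = -7 μC = -7.00×10^-6 C.
Since E is radial and uniform over the Gaussian sphere, Φ = E·4πr² = Q_enc/ε₀.
E = |Q_enc|/(4πε₀r²) = (7.00×10^-6)/(4π·8.85×10^-12·(0.169)²) = 2.20×10^6 N/C.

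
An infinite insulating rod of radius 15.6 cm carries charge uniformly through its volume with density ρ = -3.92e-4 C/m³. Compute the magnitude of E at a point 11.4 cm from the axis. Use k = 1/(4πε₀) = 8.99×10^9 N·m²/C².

2.52×10^6 N/C

Take a coaxial cylindrical Gaussian surface of radius r = 11.4 cm and length L (r < R).
Enclosed charge per unit length: λ_enc = ρ·πr² = (-3.92×10^-4)π(0.114)² = -1.60×10^-5 C/m.
Gauss's law: E·2πrL = λ_enc L/ε₀.
E = 2k|λ_enc|/r = 2(8.99×10^9)(1.60×10^-5)/(0.114) = 2.52×10^6 N/C.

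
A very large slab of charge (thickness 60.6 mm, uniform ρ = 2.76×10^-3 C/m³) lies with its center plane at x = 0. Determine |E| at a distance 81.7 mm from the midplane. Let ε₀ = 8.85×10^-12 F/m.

The point |x| = 81.7 mm lies outside the slab (half-thickness 0.0303 m). A symmetric pillbox spanning the full slab encloses Q_enc = ρ·d·A.
Flux = 2EA ⇒ E = |ρ|d/(2ε₀), independent of distance outside.
E = (2.76×10^-3)(0.0606)/(2·8.85×10^-12) = 9.45×10^6 N/C.

|E| ≈ 9.45×10^6 V/m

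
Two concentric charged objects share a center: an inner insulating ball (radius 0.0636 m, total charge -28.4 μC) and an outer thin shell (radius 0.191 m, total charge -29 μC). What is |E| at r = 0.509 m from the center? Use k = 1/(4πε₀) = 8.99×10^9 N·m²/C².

Use a concentric Gaussian sphere at r = 0.509 m (r > 0.191 m, enclosing both).
Q_enc = (-28.4 μC) + (-29 μC) = -5.74e-5 C.
Gauss's law: E·4πr² = Q_enc/ε₀.
E = k|Q_enc|/r² = (8.99×10^9)(5.74×10^-5)/(0.509)² = 1.99e6 N/C.

|E| ≈ 1.99×10^6 N/C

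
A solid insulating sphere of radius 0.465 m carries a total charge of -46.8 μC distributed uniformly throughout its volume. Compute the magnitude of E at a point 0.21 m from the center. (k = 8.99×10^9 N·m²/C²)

E = 8.79e5 V/m

By spherical symmetry E is radial; choose a Gaussian sphere of radius r = 0.21 m (r < R).
Only the charge within r is enclosed: Q_enc = Q·(r/R)³ = (-46.8 μC)·(0.21 m/0.465 m)³ = -4.311e-6 C.
Gauss's law: E·4πr² = Q_enc/ε₀.
E = k|Q_enc|/r² = (8.99×10^9)(4.311e-6)/(0.21)² = 8.79×10^5 N/C.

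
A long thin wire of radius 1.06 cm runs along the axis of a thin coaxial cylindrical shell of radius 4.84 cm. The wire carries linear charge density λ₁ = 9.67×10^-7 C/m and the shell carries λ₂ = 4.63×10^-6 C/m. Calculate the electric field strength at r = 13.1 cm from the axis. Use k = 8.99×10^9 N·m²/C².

|E| ≈ 7.68×10^5 N/C

Take a coaxial cylindrical Gaussian surface of radius r = 13.1 cm and length L (r > 4.84 cm, enclosing both).
λ_enc = λ₁ + λ₂ = (9.67e-7) + (4.63e-6) = 5.597×10^-6 C/m.
Gauss's law: E·2πrL = λ_enc L/ε₀.
E = 2k|λ_enc|/r = 2(8.99×10^9)(5.597e-6)/(0.131) = 7.68×10^5 N/C.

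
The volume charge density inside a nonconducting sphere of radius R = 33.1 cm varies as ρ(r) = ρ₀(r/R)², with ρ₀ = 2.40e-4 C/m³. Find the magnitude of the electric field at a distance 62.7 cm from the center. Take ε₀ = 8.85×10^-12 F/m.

Use a concentric Gaussian sphere at r = 62.7 cm (r > R, all charge enclosed).
Q_enc = 4π ∫₀^R ρ₀(r'/R)^2 r'² dr' = 4πρ₀R³/5 = 2.187×10^-5 C.
Applying ∮E·dA = Q_enc/ε₀ with Φ = E(4πr²):
E = |Q_enc|/(4πε₀r²) = (2.187×10^-5)/(4π·8.85×10^-12·(0.627)²) = 5.00×10^5 N/C.

5.00×10^5 N/C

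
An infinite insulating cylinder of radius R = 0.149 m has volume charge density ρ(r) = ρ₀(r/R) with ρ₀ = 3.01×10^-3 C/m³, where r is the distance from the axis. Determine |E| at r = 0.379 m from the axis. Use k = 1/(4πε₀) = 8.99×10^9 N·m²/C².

E = 6.64×10^6 N/C

Choose a coaxial cylinder of radius r = 0.379 m (arbitrary length L) as the Gaussian surface (r > R, full charge per length enclosed).
λ_enc = 2π ∫₀^R ρ₀(r'/R)^1 r' dr' = 2πρ₀R²/3 = 1.40×10^-4 C/m.
By Gauss's law (flux through the curved wall only), E·2πrL = λ_enc L/ε₀.
E = 2k|λ_enc|/r = 2(8.99×10^9)(1.40e-4)/(0.379) = 6.64×10^6 N/C.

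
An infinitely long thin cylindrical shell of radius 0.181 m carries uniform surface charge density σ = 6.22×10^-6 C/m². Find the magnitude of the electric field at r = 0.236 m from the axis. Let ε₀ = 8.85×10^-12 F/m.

Coaxial Gaussian cylinder, radius r = 0.236 m, length L (r > 0.181 m).
The whole shell is enclosed: λ_enc = σ·2πR = (6.22×10^-6)·2π·(0.181) = 7.074×10^-6 C/m.
Gauss's law: E·2πrL = λ_enc L/ε₀.
E = |λ_enc|/(2πε₀r) = (7.074e-6)/(2π·8.85×10^-12·0.236) = 5.39×10^5 N/C.

E = 5.39×10^5 V/m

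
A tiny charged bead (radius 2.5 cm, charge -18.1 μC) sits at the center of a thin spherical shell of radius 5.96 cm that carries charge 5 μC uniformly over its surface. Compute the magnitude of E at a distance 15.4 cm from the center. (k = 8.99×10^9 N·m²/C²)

4.97×10^6 N/C

Symmetry ⇒ E = E(r) r̂. Gaussian sphere of radius r = 15.4 cm (r > 5.96 cm, enclosing both).
Q_enc = (-18.1 μC) + (5 μC) = -1.31×10^-5 C.
Gauss's law: E·4πr² = Q_enc/ε₀.
E = k|Q_enc|/r² = (8.99×10^9)(1.31e-5)/(0.154)² = 4.97e6 N/C.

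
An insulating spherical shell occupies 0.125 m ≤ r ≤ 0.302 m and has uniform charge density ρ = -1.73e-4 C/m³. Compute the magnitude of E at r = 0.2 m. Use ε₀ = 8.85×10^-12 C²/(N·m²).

Symmetry ⇒ E = E(r) r̂. Gaussian sphere of radius r = 0.2 m (within the shell material, 0.125 m < r < 0.302 m).
Only the shell between 0.125 m and r is enclosed: Q_enc = ρ·(4π/3)(r³ − a³) = (-1.73×10^-4)·(4π/3)·((0.2)³ − (0.125)³) = -4.382×10^-6 C.
By Gauss's law, ∮E·dA = E·4πr² = Q_enc/ε₀.
E = |Q_enc|/(4πε₀r²) = (4.382×10^-6)/(4π·8.85×10^-12·(0.2)²) = 9.85e5 N/C.

E ≈ 9.85×10^5 N/C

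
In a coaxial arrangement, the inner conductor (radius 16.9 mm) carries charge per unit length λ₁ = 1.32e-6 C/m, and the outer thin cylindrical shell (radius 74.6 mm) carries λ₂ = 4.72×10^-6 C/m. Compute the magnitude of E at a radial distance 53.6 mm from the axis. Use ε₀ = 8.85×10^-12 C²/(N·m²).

E = 4.43e5 N/C

Take a coaxial cylindrical Gaussian surface of radius r = 53.6 mm and length L (between the conductors, 16.9 mm < r < 74.6 mm).
The shell at 74.6 mm lies outside the Gaussian surface, so λ_enc = λ₁ = 1.32×10^-6 C/m.
Since E is radial and uniform over the curved surface, Φ = E·2πrL = Q_enc/ε₀ = λ_enc L/ε₀.
E = |λ_enc|/(2πε₀r) = (1.32×10^-6)/(2π·8.85×10^-12·0.0536) = 4.43×10^5 N/C.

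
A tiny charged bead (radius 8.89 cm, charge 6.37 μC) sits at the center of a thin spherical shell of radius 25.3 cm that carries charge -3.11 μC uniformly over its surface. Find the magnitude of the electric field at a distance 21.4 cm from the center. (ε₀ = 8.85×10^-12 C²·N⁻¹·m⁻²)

By spherical symmetry E is radial; choose a Gaussian sphere of radius r = 21.4 cm (between the bodies, 8.89 cm < r < 25.3 cm).
The shell at 25.3 cm lies outside the Gaussian surface, so Q_enc = 6.37 μC = 6.37×10^-6 C.
Gauss's law: E·4πr² = Q_enc/ε₀.
E = |Q_enc|/(4πε₀r²) = (6.37×10^-6)/(4π·8.85×10^-12·(0.214)²) = 1.25×10^6 N/C.

1.25×10^6 N/C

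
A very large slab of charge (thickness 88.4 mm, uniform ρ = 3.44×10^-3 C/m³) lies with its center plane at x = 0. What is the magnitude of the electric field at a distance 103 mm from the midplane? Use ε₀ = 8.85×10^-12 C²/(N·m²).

E = 1.72e7 V/m

The point |x| = 103 mm lies outside the slab (half-thickness 0.0442 m). A symmetric pillbox spanning the full slab encloses Q_enc = ρ·d·A.
Flux = 2EA ⇒ E = |ρ|d/(2ε₀), independent of distance outside.
E = (3.44e-3)(0.0884)/(2·8.85×10^-12) = 1.72×10^7 N/C.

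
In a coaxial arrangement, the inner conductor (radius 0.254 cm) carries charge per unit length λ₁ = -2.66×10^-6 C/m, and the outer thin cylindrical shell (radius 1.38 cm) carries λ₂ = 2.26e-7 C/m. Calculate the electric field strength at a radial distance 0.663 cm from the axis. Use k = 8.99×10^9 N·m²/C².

|E| = 7.21×10^6 N/C

Take a coaxial cylindrical Gaussian surface of radius r = 0.663 cm and length L (between the conductors, 0.254 cm < r < 1.38 cm).
The shell at 1.38 cm lies outside the Gaussian surface, so λ_enc = λ₁ = -2.66×10^-6 C/m.
Since E is radial and uniform over the curved surface, Φ = E·2πrL = Q_enc/ε₀ = λ_enc L/ε₀.
E = 2k|λ_enc|/r = 2(8.99×10^9)(2.66×10^-6)/(0.00663) = 7.21e6 N/C.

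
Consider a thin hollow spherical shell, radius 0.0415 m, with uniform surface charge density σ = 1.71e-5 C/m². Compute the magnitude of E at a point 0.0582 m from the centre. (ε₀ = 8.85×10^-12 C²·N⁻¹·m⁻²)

Symmetry ⇒ E = E(r) r̂. Gaussian sphere of radius r = 0.0582 m (r > 0.0415 m).
The entire shell is enclosed: Q_enc = σ·4πR² = (1.71×10^-5)·4π·(0.0415)² = 3.701×10^-7 C.
Since E is radial and uniform over the Gaussian sphere, Φ = E·4πr² = Q_enc/ε₀.
E = |Q_enc|/(4πε₀r²) = (3.701×10^-7)/(4π·8.85×10^-12·(0.0582)²) = 9.82×10^5 N/C.

E ≈ 9.82×10^5 V/m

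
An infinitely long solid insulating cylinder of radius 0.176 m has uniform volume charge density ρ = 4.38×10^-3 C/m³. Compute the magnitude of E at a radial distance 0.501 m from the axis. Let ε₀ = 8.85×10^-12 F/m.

E = 1.53×10^7 N/C

By cylindrical symmetry E is radial; use a coaxial Gaussian cylinder of radius 0.501 m and length L (r > 0.176 m, full cross-section enclosed).
λ_enc = ρ·πR² = (4.38e-3)π(0.176)² = 4.262e-4 C/m.
Since E is radial and uniform over the curved surface, Φ = E·2πrL = Q_enc/ε₀ = λ_enc L/ε₀.
E = |λ_enc|/(2πε₀r) = (4.262×10^-4)/(2π·8.85×10^-12·0.501) = 1.53e7 N/C.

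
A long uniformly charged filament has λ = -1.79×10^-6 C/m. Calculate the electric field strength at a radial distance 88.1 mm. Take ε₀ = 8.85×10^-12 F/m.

|E| ≈ 3.65e5 V/m

Choose a coaxial cylinder of radius r = 88.1 mm (arbitrary length L) as the Gaussian surface.
Q_enc = λL, so λ_enc = -1.79e-6 C/m.
By Gauss's law (flux through the curved wall only), E·2πrL = λ_enc L/ε₀.
E = |λ_enc|/(2πε₀r) = (1.79e-6)/(2π·8.85×10^-12·0.0881) = 3.65e5 N/C.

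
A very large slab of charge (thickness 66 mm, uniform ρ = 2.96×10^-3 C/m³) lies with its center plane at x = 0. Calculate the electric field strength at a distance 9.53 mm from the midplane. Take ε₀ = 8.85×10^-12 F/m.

3.19e6 V/m

By symmetry E is perpendicular to the slab. A Gaussian pillbox from −9.53 mm to +9.53 mm (face area A) lies entirely within the slab.
Q_enc = ρ·(2x)·A and flux = 2EA, so 2EA = 2ρxA/ε₀ ⇒ E = |ρ|x/ε₀.
E = (2.96×10^-3)(0.00953)/(8.85×10^-12) = 3.19×10^6 N/C.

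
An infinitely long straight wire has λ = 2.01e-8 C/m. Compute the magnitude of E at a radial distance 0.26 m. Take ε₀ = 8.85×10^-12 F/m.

|E| ≈ 1.39×10^3 V/m

Take a coaxial cylindrical Gaussian surface of radius r = 0.26 m and length L.
Q_enc = λL, so λ_enc = 2.01×10^-8 C/m.
By Gauss's law (flux through the curved wall only), E·2πrL = λ_enc L/ε₀.
E = |λ_enc|/(2πε₀r) = (2.01×10^-8)/(2π·8.85×10^-12·0.26) = 1.39×10^3 N/C.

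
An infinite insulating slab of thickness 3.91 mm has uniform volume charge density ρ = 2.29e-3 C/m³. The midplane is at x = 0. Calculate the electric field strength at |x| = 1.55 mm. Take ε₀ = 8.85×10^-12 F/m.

E ≈ 4.01×10^5 V/m

By symmetry E is perpendicular to the slab. A Gaussian pillbox from −1.55 mm to +1.55 mm (face area A) lies entirely within the slab.
Q_enc = ρ·(2x)·A and flux = 2EA, so 2EA = 2ρxA/ε₀ ⇒ E = |ρ|x/ε₀.
E = (2.29×10^-3)(0.00155)/(8.85×10^-12) = 4.01×10^5 N/C.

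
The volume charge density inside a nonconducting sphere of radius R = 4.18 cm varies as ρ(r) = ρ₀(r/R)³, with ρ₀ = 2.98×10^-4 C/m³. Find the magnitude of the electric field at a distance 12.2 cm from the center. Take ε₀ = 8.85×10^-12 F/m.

E = 2.75e4 N/C

Take a concentric spherical Gaussian surface of radius r = 12.2 cm (r > R, all charge enclosed).
Q_enc = 4π ∫₀^R ρ₀(r'/R)^3 r'² dr' = 4πρ₀R³/6 = 4.558e-8 C.
Since E is radial and uniform over the Gaussian sphere, Φ = E·4πr² = Q_enc/ε₀.
E = |Q_enc|/(4πε₀r²) = (4.558×10^-8)/(4π·8.85×10^-12·(0.122)²) = 2.75e4 N/C.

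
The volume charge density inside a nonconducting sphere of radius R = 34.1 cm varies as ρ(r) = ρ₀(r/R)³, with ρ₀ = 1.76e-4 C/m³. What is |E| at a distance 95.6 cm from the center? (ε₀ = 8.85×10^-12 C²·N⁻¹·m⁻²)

Use a concentric Gaussian sphere at r = 95.6 cm (r > R, all charge enclosed).
Q_enc = 4π ∫₀^R ρ₀(r'/R)^3 r'² dr' = 4πρ₀R³/6 = 1.462×10^-5 C.
Gauss's law: E·4πr² = Q_enc/ε₀.
E = |Q_enc|/(4πε₀r²) = (1.462e-5)/(4π·8.85×10^-12·(0.956)²) = 1.44×10^5 N/C.

E ≈ 1.44e5 V/m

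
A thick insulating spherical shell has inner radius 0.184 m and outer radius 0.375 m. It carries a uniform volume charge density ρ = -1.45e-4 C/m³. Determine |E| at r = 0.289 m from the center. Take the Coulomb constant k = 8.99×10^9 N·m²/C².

|E| = 1.17×10^6 N/C

Take a concentric spherical Gaussian surface of radius r = 0.289 m (within the shell material, 0.184 m < r < 0.375 m).
Enclosed charge is the volume from a to r: Q_enc = (4π/3)ρ(r³ − a³) = -1.088×10^-5 C.
By Gauss's law, ∮E·dA = E·4πr² = Q_enc/ε₀.
E = k|Q_enc|/r² = (8.99×10^9)(1.088×10^-5)/(0.289)² = 1.17×10^6 N/C.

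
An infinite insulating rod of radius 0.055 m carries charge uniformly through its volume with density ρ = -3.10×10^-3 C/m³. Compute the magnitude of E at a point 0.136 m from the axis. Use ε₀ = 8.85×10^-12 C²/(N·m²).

|E| = 3.90×10^6 N/C

By cylindrical symmetry E is radial; use a coaxial Gaussian cylinder of radius 0.136 m and length L (r > 0.055 m, full cross-section enclosed).
λ_enc = ρ·πR² = (-3.10×10^-3)π(0.055)² = -2.946×10^-5 C/m.
Applying ∮E·dA = Q_enc/ε₀ with the end caps contributing no flux:
E = |λ_enc|/(2πε₀r) = (2.946×10^-5)/(2π·8.85×10^-12·0.136) = 3.90×10^6 N/C.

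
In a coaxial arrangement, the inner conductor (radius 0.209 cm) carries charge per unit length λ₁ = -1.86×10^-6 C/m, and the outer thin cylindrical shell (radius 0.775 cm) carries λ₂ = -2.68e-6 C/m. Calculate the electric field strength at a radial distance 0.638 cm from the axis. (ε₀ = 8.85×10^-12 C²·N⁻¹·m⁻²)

E = 5.24×10^6 N/C

Coaxial Gaussian cylinder, radius r = 0.638 cm, length L (between the conductors, 0.209 cm < r < 0.775 cm).
The shell at 0.775 cm lies outside the Gaussian surface, so λ_enc = λ₁ = -1.86e-6 C/m.
By Gauss's law (flux through the curved wall only), E·2πrL = λ_enc L/ε₀.
E = |λ_enc|/(2πε₀r) = (1.86×10^-6)/(2π·8.85×10^-12·0.00638) = 5.24×10^6 N/C.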